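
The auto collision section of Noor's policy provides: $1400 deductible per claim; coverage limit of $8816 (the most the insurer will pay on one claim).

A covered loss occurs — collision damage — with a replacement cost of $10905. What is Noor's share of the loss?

$2089

Less the $1400 deductible: $10905 − $1400 = $9505.
The $8816 per-incident cap binds; insurer pays $8816.
The driver bears the rest of the original loss: $10905 − $8816 = $2089.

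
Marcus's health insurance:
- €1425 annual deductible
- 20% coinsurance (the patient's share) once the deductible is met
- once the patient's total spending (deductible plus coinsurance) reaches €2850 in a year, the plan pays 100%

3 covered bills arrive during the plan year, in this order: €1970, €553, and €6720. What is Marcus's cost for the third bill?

#1 (€1970): deductible takes €1425, €545 remains; patient's 20% is €109. Patient owes €1534 (running OOP €1534).
#2 (€553): deductible already satisfied, so patient's share is 20% × €553 = €110.60. Patient owes €110.60 (running OOP €1644.60).
#3 (€6720): 20% coinsurance on €6720 = €1344. That would push OOP to €2988.60, over the €2850 cap, so patient pays €2850 − €1644.60 = €1205.40.

€1205.40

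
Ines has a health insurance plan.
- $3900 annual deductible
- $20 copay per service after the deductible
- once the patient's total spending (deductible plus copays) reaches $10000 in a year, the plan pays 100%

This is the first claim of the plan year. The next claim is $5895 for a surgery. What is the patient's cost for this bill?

Nothing has been paid toward the $3900 deductible, so the first $3900 of this charge is applied there.
After the $3900 deductible portion, $5895 − $3900 = $1995 is subject to the copay.
Copay on this service: $20.
Patient responsibility before any cap: $3900 + $20 = $3920.
Total out-of-pocket so far would be $0 + $3920 = $3920, below the $10000 cap — no reduction.

$3920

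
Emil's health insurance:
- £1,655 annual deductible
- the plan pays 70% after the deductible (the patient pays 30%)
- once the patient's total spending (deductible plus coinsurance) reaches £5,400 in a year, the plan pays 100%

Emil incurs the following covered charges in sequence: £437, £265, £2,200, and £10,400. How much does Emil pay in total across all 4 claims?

#1 (£437): all of it applies to the deductible. Cost to patient: £437. OOP to date £437.
#2 (£265): entire amount goes to the deductible. Patient pays £265; OOP now £702.
#3 (£2,200): deductible takes £953, £1,247 remains; 30% of £1,247 = £374.10. Patient owes £1,327.10 (running OOP £2,029.10).
#4 (£10,400): 30% coinsurance on £10,400 = £3,120. Patient owes £3,120 (running OOP £5,149.10).
Summing the patient's payments: £437 + £265 + £1,327.10 + £3,120 = £5,149.10.

£5,149.10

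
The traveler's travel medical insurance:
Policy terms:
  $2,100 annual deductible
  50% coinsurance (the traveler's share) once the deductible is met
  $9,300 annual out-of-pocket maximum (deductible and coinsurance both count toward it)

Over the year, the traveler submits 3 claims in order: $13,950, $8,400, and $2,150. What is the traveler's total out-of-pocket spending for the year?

$9,300

#1 ($13,950): $2,100 finishes the deductible; $11,850 goes to coinsurance; 50% of $11,850 = $5,925. Traveler pays $8,025; OOP now $8,025.
#2 ($8,400): 50% coinsurance on $8,400 = $4,200. That would push OOP to $12,225, over the $9,300 cap, so traveler pays $9,300 − $8,025 = $1,275.
#3 ($2,150): deductible met; 50% of $2,150 = $1,075. OOP would hit $10,375 > $9,300, so the cap limits the traveler to $9,300 − $9,300 = $0.
Total paid by the traveler: $8,025 + $1,275 + $0 = $9,300.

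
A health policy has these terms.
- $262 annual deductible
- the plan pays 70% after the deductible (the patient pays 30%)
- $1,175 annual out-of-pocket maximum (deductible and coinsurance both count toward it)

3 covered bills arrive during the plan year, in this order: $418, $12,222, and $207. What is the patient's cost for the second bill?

Bill 1, $418: $262 to deductible, leaving $156; patient's 30% is $46.80. Patient pays $308.80; OOP now $308.80.
Bill 2, $12,222: deductible met; 30% of $12,222 = $3,666.60. That would push OOP to $3,975.40, over the $1,175 cap, so patient pays $1,175 − $308.80 = $866.20.

$866.20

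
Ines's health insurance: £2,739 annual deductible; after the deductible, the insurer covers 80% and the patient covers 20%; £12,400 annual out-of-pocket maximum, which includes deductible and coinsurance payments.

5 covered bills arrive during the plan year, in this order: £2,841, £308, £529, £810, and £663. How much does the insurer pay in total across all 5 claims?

£1,929.60

Claim 1 — £2,841: £2,739 finishes the deductible; £102 goes to coinsurance; 20% of £102 = £20.40. Patient owes £2,759.40 (running OOP £2,759.40). Insurer: £2,841 − £2,759.40 = £81.60.
Claim 2 — £308: deductible already satisfied, so patient's share is 20% × £308 = £61.60. Patient pays £61.60; OOP now £2,821. Plan pays £308 − £61.60 = £246.40.
Claim 3 — £529: deductible already satisfied, so patient's share is 20% × £529 = £105.80. Cost to patient: £105.80. OOP to date £2,926.80. Insurer: £529 − £105.80 = £423.20.
Claim 4 — £810: 20% coinsurance on £810 = £162. Patient pays £162; OOP now £3,088.80. Insurer: £810 − £162 = £648.
Claim 5 — £663: deductible met; 20% of £663 = £132.60. Patient pays £132.60; OOP now £3,221.40. Insurer: £663 − £132.60 = £530.40.
Insurer total: £81.60 + £246.40 + £423.20 + £648 + £530.40 = £1,929.60.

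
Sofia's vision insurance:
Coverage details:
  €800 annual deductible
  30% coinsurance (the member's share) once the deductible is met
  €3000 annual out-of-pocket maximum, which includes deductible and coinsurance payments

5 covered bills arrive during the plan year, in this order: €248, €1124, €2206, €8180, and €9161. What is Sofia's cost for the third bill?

Claim 1 — €248: all of it applies to the deductible. Member pays €248; OOP now €248.
Claim 2 — €1124: €552 to deductible, leaving €572; member's 30% is €171.60. Member owes €723.60 (running OOP €971.60).
Claim 3 — €2206: deductible met; 30% of €2206 = €661.80. Cost to member: €661.80. OOP to date €1633.40.

€661.80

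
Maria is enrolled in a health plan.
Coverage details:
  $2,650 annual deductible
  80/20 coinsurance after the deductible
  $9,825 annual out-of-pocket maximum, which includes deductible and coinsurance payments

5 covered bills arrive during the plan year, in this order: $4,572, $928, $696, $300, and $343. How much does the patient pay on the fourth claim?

$60

Claim 1 ($4,572): $2,650 to deductible, leaving $1,922; coinsurance $1,922 × 20% = $384.40. Patient owes $3,034.40 (running OOP $3,034.40).
Claim 2 ($928): deductible met; 20% of $928 = $185.60. Patient owes $185.60 (running OOP $3,220).
Claim 3 ($696): 20% coinsurance on $696 = $139.20. Patient owes $139.20 (running OOP $3,359.20).
Claim 4 ($300): deductible already satisfied, so patient's share is 20% × $300 = $60. Patient pays $60; OOP now $3,419.20.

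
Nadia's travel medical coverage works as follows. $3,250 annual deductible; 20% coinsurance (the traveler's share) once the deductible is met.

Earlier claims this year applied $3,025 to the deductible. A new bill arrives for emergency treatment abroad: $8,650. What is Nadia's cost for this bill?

$1,910

Deductible still to meet: $3,250 − $3,025 = $225.
The remaining $8,425 (= $8,650 − $225) moves to coinsurance.
Coinsurance: $8,425 × 20% = $1,685.
So the traveler owes $225 + $1,685 = $1,910.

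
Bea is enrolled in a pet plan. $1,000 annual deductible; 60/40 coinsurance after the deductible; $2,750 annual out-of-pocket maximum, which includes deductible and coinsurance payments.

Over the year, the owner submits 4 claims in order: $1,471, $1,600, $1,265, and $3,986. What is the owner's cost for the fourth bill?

$415.60

Claim 1 — $1,471: deductible takes $1,000, $471 remains; coinsurance $471 × 40% = $188.40. Owner owes $1,188.40 (running OOP $1,188.40).
Claim 2 — $1,600: deductible already satisfied, so owner's share is 40% × $1,600 = $640. Owner owes $640 (running OOP $1,828.40).
Claim 3 — $1,265: deductible already satisfied, so owner's share is 40% × $1,265 = $506. Owner owes $506 (running OOP $2,334.40).
Claim 4 — $3,986: 40% coinsurance on $3,986 = $1,594.40. That would push OOP to $3,928.80, over the $2,750 cap, so owner pays $2,750 − $2,334.40 = $415.60.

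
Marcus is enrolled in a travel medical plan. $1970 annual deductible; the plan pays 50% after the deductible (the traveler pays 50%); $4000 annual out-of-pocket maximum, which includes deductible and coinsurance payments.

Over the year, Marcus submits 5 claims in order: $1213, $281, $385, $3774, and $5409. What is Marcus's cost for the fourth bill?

#1 ($1213): all of it applies to the deductible. Traveler pays $1213; OOP now $1213.
#2 ($281): entire amount goes to the deductible. Traveler owes $281 (running OOP $1494).
#3 ($385): fully absorbed by the deductible. Cost to traveler: $385. OOP to date $1879.
#4 ($3774): $91 finishes the deductible; $3683 goes to coinsurance; coinsurance $3683 × 50% = $1841.50. Traveler owes $1932.50 (running OOP $3811.50).

$1932.50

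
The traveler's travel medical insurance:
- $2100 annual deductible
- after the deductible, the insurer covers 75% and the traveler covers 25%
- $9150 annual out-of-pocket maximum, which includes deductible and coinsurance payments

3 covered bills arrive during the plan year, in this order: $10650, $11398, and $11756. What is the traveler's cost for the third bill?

Bill 1, $10650: deductible takes $2100, $8550 remains; 25% of $8550 = $2137.50. Cost to traveler: $4237.50. OOP to date $4237.50.
Bill 2, $11398: deductible already satisfied, so traveler's share is 25% × $11398 = $2849.50. Traveler owes $2849.50 (running OOP $7087).
Bill 3, $11756: 25% coinsurance on $11756 = $2939. That would push OOP to $10026, over the $9150 cap, so traveler pays $9150 − $7087 = $2063.

$2063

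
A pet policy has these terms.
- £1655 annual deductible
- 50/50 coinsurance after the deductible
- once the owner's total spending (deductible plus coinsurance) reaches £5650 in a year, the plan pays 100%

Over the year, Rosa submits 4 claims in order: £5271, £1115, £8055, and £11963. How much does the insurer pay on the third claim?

#1 (£5271): £1655 to deductible, leaving £3616; owner's 50% is £1808. Owner pays £3463; OOP now £3463. Insurer: £5271 − £3463 = £1808.
#2 (£1115): 50% coinsurance on £1115 = £557.50. Cost to owner: £557.50. OOP to date £4020.50. Insurer: £1115 − £557.50 = £557.50.
#3 (£8055): deductible met; 50% of £8055 = £4027.50. OOP would hit £8048 > £5650, so the cap limits the owner to £5650 − £4020.50 = £1629.50. Insurer: £8055 − £1629.50 = £6425.50.

£6425.50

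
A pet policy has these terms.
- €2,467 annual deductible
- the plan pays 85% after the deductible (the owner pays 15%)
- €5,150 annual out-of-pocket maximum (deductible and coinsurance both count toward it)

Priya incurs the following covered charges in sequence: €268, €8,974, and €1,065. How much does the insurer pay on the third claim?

#1 (€268): entire amount goes to the deductible. Owner pays €268; OOP now €268. Plan pays €268 − €268 = €0.
#2 (€8,974): deductible takes €2,199, €6,775 remains; owner's 15% is €1,016.25. Owner pays €3,215.25; OOP now €3,483.25. Plan pays €8,974 − €3,215.25 = €5,758.75.
#3 (€1,065): 15% coinsurance on €1,065 = €159.75. Owner owes €159.75 (running OOP €3,643). Insurer: €1,065 − €159.75 = €905.25.

€905.25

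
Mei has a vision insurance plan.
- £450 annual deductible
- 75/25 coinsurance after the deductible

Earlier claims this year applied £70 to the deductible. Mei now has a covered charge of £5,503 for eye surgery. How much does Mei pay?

£1,660.75

£70 of the £450 deductible is already met, leaving £380.
The remaining £5,123 (= £5,503 − £380) moves to coinsurance.
Member's 25% share of £5,123 is £1,280.75.
That puts the member's cost at £380 + £1,280.75 = £1,660.75.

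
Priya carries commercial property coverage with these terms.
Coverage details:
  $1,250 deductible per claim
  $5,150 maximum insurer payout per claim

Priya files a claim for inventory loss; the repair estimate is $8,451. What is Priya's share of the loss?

$3,301

Less the $1,250 deductible: $8,451 − $1,250 = $7,201.
$7,201 exceeds the $5,150 limit, so the insurer pays the limit: $5,150.
The business bears the rest of the original loss: $8,451 − $5,150 = $3,301.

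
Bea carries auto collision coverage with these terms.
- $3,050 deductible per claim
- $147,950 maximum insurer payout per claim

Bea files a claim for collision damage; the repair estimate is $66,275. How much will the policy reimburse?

Subtract the deductible: $66,275 − $3,050 = $63,225.
That's under the $147,950 cap, so the insurer reimburses the full $63,225.

$63,225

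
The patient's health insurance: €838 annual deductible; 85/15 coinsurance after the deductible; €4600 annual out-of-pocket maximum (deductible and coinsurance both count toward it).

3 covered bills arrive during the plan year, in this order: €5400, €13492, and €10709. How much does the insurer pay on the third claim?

Claim 1 — €5400: deductible takes €838, €4562 remains; patient's 15% is €684.30. Cost to patient: €1522.30. OOP to date €1522.30. Plan pays €5400 − €1522.30 = €3877.70.
Claim 2 — €13492: 15% coinsurance on €13492 = €2023.80. Patient pays €2023.80; OOP now €3546.10. Plan pays €13492 − €2023.80 = €11468.20.
Claim 3 — €10709: 15% coinsurance on €10709 = €1606.35. Adding that to €3546.10 gives €5152.45, past the €4600 cap; patient pays only €4600 − €3546.10 = €1053.90. Plan pays €10709 − €1053.90 = €9655.10.

€9655.10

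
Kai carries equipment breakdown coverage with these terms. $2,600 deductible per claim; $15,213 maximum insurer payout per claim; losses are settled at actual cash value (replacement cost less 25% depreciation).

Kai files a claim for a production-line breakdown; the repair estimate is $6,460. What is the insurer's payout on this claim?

At 25% depreciation, ACV = $6,460 − $1,615 = $4,845.
After the deductible, $4,845 − $2,600 = $2,245 remains.
That's under the $15,213 cap, so the insurer reimburses the full $2,245.

$2,245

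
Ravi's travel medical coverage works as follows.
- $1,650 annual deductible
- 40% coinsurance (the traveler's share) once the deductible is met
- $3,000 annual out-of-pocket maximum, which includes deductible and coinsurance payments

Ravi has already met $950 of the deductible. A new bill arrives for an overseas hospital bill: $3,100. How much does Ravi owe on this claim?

$1,660

$950 of the $1,650 deductible is already met, leaving $700.
That leaves $3,100 − $700 = $2,400 for coinsurance.
40% of $2,400 = $960 falls to the traveler.
So the traveler owes $700 + $960 = $1,660 before any cap.
Total out-of-pocket so far would be $950 + $1,660 = $2,610, below the $3,000 cap — no reduction.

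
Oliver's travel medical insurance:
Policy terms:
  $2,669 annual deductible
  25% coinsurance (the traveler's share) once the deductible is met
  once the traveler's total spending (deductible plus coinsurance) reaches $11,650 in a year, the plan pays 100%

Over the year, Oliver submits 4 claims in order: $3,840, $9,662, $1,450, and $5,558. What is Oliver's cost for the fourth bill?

$1,389.50

Bill 1, $3,840: deductible takes $2,669, $1,171 remains; traveler's 25% is $292.75. Traveler owes $2,961.75 (running OOP $2,961.75).
Bill 2, $9,662: 25% coinsurance on $9,662 = $2,415.50. Traveler owes $2,415.50 (running OOP $5,377.25).
Bill 3, $1,450: 25% coinsurance on $1,450 = $362.50. Traveler owes $362.50 (running OOP $5,739.75).
Bill 4, $5,558: deductible met; 25% of $5,558 = $1,389.50. Cost to traveler: $1,389.50. OOP to date $7,129.25.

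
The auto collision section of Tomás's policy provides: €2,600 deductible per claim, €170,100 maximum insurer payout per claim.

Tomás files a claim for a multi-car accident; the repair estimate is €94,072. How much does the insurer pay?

€91,472

Subtract the deductible: €94,072 − €2,600 = €91,472.
€91,472 ≤ €170,100, so the limit doesn't bind; insurer pays €91,472.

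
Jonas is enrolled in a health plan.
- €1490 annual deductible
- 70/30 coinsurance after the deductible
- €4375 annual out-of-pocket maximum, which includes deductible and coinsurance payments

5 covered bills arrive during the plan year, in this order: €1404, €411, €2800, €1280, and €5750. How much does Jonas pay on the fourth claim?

€384

Bill 1, €1404: entire amount goes to the deductible. Cost to patient: €1404. OOP to date €1404.
Bill 2, €411: €86 finishes the deductible; €325 goes to coinsurance; patient's 30% is €97.50. Patient owes €183.50 (running OOP €1587.50).
Bill 3, €2800: deductible met; 30% of €2800 = €840. Patient pays €840; OOP now €2427.50.
Bill 4, €1280: 30% coinsurance on €1280 = €384. Patient pays €384; OOP now €2811.50.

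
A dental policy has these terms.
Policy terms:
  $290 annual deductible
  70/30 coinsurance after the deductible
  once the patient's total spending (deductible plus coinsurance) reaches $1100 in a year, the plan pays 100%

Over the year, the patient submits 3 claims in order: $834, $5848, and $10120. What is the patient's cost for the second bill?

Claim 1 — $834: deductible takes $290, $544 remains; patient's 30% is $163.20. Patient owes $453.20 (running OOP $453.20).
Claim 2 — $5848: 30% coinsurance on $5848 = $1754.40. OOP would hit $2207.60 > $1100, so the cap limits the patient to $1100 − $453.20 = $646.80.

$646.80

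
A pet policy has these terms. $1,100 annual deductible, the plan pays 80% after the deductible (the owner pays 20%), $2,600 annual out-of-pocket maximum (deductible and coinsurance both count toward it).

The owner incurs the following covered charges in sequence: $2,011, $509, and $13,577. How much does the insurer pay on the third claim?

Claim 1 ($2,011): deductible takes $1,100, $911 remains; coinsurance $911 × 20% = $182.20. Owner pays $1,282.20; OOP now $1,282.20. Insurer: $2,011 − $1,282.20 = $728.80.
Claim 2 ($509): deductible already satisfied, so owner's share is 20% × $509 = $101.80. Owner owes $101.80 (running OOP $1,384). Plan pays $509 − $101.80 = $407.20.
Claim 3 ($13,577): 20% coinsurance on $13,577 = $2,715.40. Adding that to $1,384 gives $4,099.40, past the $2,600 cap; owner pays only $2,600 − $1,384 = $1,216. Plan pays $13,577 − $1,216 = $12,361.

$12,361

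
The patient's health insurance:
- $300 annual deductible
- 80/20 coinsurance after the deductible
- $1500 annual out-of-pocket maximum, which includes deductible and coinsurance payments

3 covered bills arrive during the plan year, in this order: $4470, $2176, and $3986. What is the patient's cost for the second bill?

Bill 1, $4470: $300 to deductible, leaving $4170; patient's 20% is $834. Patient pays $1134; OOP now $1134.
Bill 2, $2176: deductible already satisfied, so patient's share is 20% × $2176 = $435.20. Adding that to $1134 gives $1569.20, past the $1500 cap; patient pays only $1500 − $1134 = $366.

$366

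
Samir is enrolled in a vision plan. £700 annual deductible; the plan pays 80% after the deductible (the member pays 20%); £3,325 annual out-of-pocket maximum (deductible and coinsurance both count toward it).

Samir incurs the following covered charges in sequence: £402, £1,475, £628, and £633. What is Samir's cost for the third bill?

£125.60

Bill 1, £402: entire amount goes to the deductible. Member owes £402 (running OOP £402).
Bill 2, £1,475: deductible takes £298, £1,177 remains; member's 20% is £235.40. Cost to member: £533.40. OOP to date £935.40.
Bill 3, £628: 20% coinsurance on £628 = £125.60. Member pays £125.60; OOP now £1,061.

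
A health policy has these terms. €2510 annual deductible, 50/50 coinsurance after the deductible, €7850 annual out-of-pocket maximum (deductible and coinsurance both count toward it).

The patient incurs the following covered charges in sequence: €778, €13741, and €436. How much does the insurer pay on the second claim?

#1 (€778): fully absorbed by the deductible. Patient pays €778; OOP now €778. Plan pays €778 − €778 = €0.
#2 (€13741): €1732 to deductible, leaving €12009; patient's 50% is €6004.50. Together that's €1732 + €6004.50 = €7736.50. Adding that to €778 gives €8514.50, past the €7850 cap; patient pays only €7850 − €778 = €7072. Insurer: €13741 − €7072 = €6669.

€6669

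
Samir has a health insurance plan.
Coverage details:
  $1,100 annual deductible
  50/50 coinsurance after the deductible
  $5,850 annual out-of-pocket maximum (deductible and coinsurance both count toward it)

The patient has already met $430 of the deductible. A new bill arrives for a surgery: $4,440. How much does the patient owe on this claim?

Deductible still to meet: $1,100 − $430 = $670.
That leaves $4,440 − $670 = $3,770 for coinsurance.
50% of $3,770 = $1,885 falls to the patient.
That puts the patient's cost at $670 + $1,885 = $2,555 before any cap.
Cumulative spending $430 + $2,555 = $2,985 stays under the $5,850 maximum.

$2,555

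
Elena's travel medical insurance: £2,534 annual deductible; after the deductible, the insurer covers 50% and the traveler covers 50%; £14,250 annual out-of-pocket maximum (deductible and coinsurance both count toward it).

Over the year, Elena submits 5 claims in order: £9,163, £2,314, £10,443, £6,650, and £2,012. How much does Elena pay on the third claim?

Claim 1 — £9,163: £2,534 finishes the deductible; £6,629 goes to coinsurance; coinsurance £6,629 × 50% = £3,314.50. Traveler owes £5,848.50 (running OOP £5,848.50).
Claim 2 — £2,314: 50% coinsurance on £2,314 = £1,157. Traveler pays £1,157; OOP now £7,005.50.
Claim 3 — £10,443: deductible met; 50% of £10,443 = £5,221.50. Traveler owes £5,221.50 (running OOP £12,227).

£5,221.50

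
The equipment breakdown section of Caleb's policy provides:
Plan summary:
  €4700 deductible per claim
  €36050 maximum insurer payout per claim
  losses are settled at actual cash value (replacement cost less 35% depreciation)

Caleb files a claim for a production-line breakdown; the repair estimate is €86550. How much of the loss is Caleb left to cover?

€50500

Actual cash value after 35% depreciation: €86550 × 65% = €56257.50.
Subtract the deductible: €56257.50 − €4700 = €51557.50.
€51557.50 exceeds the €36050 limit, so the insurer pays the limit: €36050.
The business owner bears the rest of the original loss: €86550 − €36050 = €50500.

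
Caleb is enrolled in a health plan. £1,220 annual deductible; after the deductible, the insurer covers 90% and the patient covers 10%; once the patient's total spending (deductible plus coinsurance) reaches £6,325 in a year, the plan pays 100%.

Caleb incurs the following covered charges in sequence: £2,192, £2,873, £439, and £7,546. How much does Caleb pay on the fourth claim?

£754.60

Claim 1 (£2,192): deductible takes £1,220, £972 remains; 10% of £972 = £97.20. Patient owes £1,317.20 (running OOP £1,317.20).
Claim 2 (£2,873): deductible met; 10% of £2,873 = £287.30. Patient owes £287.30 (running OOP £1,604.50).
Claim 3 (£439): deductible met; 10% of £439 = £43.90. Cost to patient: £43.90. OOP to date £1,648.40.
Claim 4 (£7,546): deductible already satisfied, so patient's share is 10% × £7,546 = £754.60. Patient owes £754.60 (running OOP £2,403).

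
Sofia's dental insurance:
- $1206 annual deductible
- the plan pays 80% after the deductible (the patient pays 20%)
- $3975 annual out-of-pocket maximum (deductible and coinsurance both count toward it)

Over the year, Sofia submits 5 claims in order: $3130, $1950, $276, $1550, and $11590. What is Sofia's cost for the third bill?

$55.20

Claim 1 — $3130: $1206 to deductible, leaving $1924; patient's 20% is $384.80. Cost to patient: $1590.80. OOP to date $1590.80.
Claim 2 — $1950: deductible already satisfied, so patient's share is 20% × $1950 = $390. Patient owes $390 (running OOP $1980.80).
Claim 3 — $276: 20% coinsurance on $276 = $55.20. Cost to patient: $55.20. OOP to date $2036.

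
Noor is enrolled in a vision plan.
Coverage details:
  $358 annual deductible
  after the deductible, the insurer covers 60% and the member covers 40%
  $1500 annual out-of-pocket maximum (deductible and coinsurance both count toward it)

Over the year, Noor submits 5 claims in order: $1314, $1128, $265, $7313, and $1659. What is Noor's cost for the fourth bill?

$202.40

Bill 1, $1314: $358 finishes the deductible; $956 goes to coinsurance; member's 40% is $382.40. Member owes $740.40 (running OOP $740.40).
Bill 2, $1128: deductible already satisfied, so member's share is 40% × $1128 = $451.20. Member pays $451.20; OOP now $1191.60.
Bill 3, $265: deductible met; 40% of $265 = $106. Cost to member: $106. OOP to date $1297.60.
Bill 4, $7313: 40% coinsurance on $7313 = $2925.20. That would push OOP to $4222.80, over the $1500 cap, so member pays $1500 − $1297.60 = $202.40.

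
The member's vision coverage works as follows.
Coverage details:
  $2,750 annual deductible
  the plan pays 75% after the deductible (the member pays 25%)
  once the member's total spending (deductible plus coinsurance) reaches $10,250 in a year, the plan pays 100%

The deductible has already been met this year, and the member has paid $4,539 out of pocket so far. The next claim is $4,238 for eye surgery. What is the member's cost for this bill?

With the deductible met, the entire $4,238 is subject to coinsurance.
Member's 25% share of $4,238 is $1,059.50.
Cumulative spending $4,539 + $1,059.50 = $5,598.50 stays under the $10,250 maximum.

$1,059.50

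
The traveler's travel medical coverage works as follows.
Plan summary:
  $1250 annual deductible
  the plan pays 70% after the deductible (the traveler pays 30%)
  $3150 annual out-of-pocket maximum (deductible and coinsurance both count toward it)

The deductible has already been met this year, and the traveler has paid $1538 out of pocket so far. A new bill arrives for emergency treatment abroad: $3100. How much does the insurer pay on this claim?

$2170

With the deductible met, the entire $3100 is subject to coinsurance.
Coinsurance: $3100 × 30% = $930.
Year-to-date out-of-pocket becomes $1538 + $930 = $2468, still under the $3150 maximum, so no cap applies.
The insurer covers the remainder: $3100 − $930 = $2170.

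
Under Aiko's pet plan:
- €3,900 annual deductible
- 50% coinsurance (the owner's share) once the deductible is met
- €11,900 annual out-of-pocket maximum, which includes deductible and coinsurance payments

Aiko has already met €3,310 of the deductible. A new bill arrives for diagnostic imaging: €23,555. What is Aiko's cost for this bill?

€8,590

Deductible still to meet: €3,900 − €3,310 = €590.
After the €590 deductible portion, €23,555 − €590 = €22,965 is subject to coinsurance.
Coinsurance: €22,965 × 50% = €11,482.50.
Owner responsibility before any cap: €590 + €11,482.50 = €12,072.50.
Year-to-date out-of-pocket would reach €3,310 + €12,072.50 = €15,382.50, above the €11,900 maximum, so the owner pays only €11,900 − €3,310 = €8,590.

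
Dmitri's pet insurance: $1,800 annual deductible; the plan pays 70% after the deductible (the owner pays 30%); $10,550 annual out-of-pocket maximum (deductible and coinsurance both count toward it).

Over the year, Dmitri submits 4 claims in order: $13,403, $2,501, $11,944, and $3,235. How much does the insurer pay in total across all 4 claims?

$20,533

Claim 1 — $13,403: $1,800 finishes the deductible; $11,603 goes to coinsurance; 30% of $11,603 = $3,480.90. Owner pays $5,280.90; OOP now $5,280.90. Insurer: $13,403 − $5,280.90 = $8,122.10.
Claim 2 — $2,501: deductible met; 30% of $2,501 = $750.30. Cost to owner: $750.30. OOP to date $6,031.20. Plan pays $2,501 − $750.30 = $1,750.70.
Claim 3 — $11,944: 30% coinsurance on $11,944 = $3,583.20. Owner pays $3,583.20; OOP now $9,614.40. Plan pays $11,944 − $3,583.20 = $8,360.80.
Claim 4 — $3,235: deductible already satisfied, so owner's share is 30% × $3,235 = $970.50. That would push OOP to $10,584.90, over the $10,550 cap, so owner pays $10,550 − $9,614.40 = $935.60. Plan pays $3,235 − $935.60 = $2,299.40.
Insurer total: $8,122.10 + $1,750.70 + $8,360.80 + $2,299.40 = $20,533.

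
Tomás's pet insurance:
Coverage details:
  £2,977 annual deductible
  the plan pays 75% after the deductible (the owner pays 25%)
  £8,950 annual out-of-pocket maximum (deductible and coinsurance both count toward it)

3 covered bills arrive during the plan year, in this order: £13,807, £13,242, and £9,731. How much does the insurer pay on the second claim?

Bill 1, £13,807: £2,977 to deductible, leaving £10,830; owner's 25% is £2,707.50. Cost to owner: £5,684.50. OOP to date £5,684.50. Insurer: £13,807 − £5,684.50 = £8,122.50.
Bill 2, £13,242: deductible met; 25% of £13,242 = £3,310.50. That would push OOP to £8,995, over the £8,950 cap, so owner pays £8,950 − £5,684.50 = £3,265.50. Insurer: £13,242 − £3,265.50 = £9,976.50.

£9,976.50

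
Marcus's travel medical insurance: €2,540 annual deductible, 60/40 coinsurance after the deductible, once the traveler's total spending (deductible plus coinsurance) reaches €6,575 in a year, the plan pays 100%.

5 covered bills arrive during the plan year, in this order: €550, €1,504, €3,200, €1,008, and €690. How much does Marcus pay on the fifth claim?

Bill 1, €550: fully absorbed by the deductible. Traveler owes €550 (running OOP €550).
Bill 2, €1,504: all of it applies to the deductible. Traveler pays €1,504; OOP now €2,054.
Bill 3, €3,200: €486 finishes the deductible; €2,714 goes to coinsurance; traveler's 40% is €1,085.60. Traveler pays €1,571.60; OOP now €3,625.60.
Bill 4, €1,008: deductible met; 40% of €1,008 = €403.20. Traveler pays €403.20; OOP now €4,028.80.
Bill 5, €690: deductible met; 40% of €690 = €276. Traveler owes €276 (running OOP €4,304.80).

€276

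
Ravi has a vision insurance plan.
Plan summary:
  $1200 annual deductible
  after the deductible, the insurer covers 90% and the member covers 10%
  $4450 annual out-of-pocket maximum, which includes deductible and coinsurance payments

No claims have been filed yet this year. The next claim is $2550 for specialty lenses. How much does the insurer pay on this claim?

The full $1200 deductible is still open; $1200 of this bill applies to it.
After the $1200 deductible portion, $2550 − $1200 = $1350 is subject to coinsurance.
10% of $1350 = $135 falls to the member.
So the member owes $1200 + $135 = $1335 before any cap.
Year-to-date out-of-pocket becomes $0 + $1335 = $1335, still under the $4450 maximum, so no cap applies.
The plan picks up $2550 − $1335 = $1215.

$1215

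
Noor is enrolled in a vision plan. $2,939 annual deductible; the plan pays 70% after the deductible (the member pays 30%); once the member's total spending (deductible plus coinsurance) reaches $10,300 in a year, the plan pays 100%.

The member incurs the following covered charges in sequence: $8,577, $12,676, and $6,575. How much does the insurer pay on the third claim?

Claim 1 ($8,577): $2,939 finishes the deductible; $5,638 goes to coinsurance; coinsurance $5,638 × 30% = $1,691.40. Member owes $4,630.40 (running OOP $4,630.40). Insurer: $8,577 − $4,630.40 = $3,946.60.
Claim 2 ($12,676): deductible met; 30% of $12,676 = $3,802.80. Cost to member: $3,802.80. OOP to date $8,433.20. Plan pays $12,676 − $3,802.80 = $8,873.20.
Claim 3 ($6,575): 30% coinsurance on $6,575 = $1,972.50. That would push OOP to $10,405.70, over the $10,300 cap, so member pays $10,300 − $8,433.20 = $1,866.80. Plan pays $6,575 − $1,866.80 = $4,708.20.

$4,708.20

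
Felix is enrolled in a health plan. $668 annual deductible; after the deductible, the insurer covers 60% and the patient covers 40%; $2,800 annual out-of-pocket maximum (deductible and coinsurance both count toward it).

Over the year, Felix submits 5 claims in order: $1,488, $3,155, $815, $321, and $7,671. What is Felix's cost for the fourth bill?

#1 ($1,488): $668 finishes the deductible; $820 goes to coinsurance; 40% of $820 = $328. Patient pays $996; OOP now $996.
#2 ($3,155): deductible already satisfied, so patient's share is 40% × $3,155 = $1,262. Patient owes $1,262 (running OOP $2,258).
#3 ($815): deductible met; 40% of $815 = $326. Cost to patient: $326. OOP to date $2,584.
#4 ($321): deductible already satisfied, so patient's share is 40% × $321 = $128.40. Patient pays $128.40; OOP now $2,712.40.

$128.40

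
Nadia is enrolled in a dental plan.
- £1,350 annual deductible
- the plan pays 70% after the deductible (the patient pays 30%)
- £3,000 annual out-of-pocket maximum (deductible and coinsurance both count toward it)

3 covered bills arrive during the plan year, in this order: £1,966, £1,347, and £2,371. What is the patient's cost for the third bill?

Claim 1 (£1,966): deductible takes £1,350, £616 remains; patient's 30% is £184.80. Patient pays £1,534.80; OOP now £1,534.80.
Claim 2 (£1,347): deductible met; 30% of £1,347 = £404.10. Cost to patient: £404.10. OOP to date £1,938.90.
Claim 3 (£2,371): 30% coinsurance on £2,371 = £711.30. Cost to patient: £711.30. OOP to date £2,650.20.

£711.30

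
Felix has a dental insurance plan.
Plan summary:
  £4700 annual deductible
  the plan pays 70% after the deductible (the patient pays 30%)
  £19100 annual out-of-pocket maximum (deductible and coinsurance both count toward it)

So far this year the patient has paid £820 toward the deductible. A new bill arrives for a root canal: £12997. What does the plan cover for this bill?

£820 of the £4700 deductible is already met, leaving £3880.
The remaining £9117 (= £12997 − £3880) moves to coinsurance.
Coinsurance: £9117 × 30% = £2735.10.
Patient responsibility before any cap: £3880 + £2735.10 = £6615.10.
Total out-of-pocket so far would be £820 + £6615.10 = £7435.10, below the £19100 cap — no reduction.
The insurer covers the remainder: £12997 − £6615.10 = £6381.90.

£6381.90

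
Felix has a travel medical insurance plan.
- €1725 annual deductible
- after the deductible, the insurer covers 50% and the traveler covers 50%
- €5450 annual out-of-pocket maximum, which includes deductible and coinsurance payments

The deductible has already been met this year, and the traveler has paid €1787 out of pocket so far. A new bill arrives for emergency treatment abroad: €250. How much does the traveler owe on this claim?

€125

With the deductible met, the entire €250 is subject to coinsurance.
50% of €250 = €125 falls to the traveler.
Total out-of-pocket so far would be €1787 + €125 = €1912, below the €5450 cap — no reduction.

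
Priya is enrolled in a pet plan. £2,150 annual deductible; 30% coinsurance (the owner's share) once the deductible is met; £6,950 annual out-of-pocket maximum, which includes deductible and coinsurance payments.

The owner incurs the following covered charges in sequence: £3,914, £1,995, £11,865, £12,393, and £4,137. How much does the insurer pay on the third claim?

Bill 1, £3,914: £2,150 finishes the deductible; £1,764 goes to coinsurance; coinsurance £1,764 × 30% = £529.20. Cost to owner: £2,679.20. OOP to date £2,679.20. Insurer: £3,914 − £2,679.20 = £1,234.80.
Bill 2, £1,995: 30% coinsurance on £1,995 = £598.50. Owner pays £598.50; OOP now £3,277.70. Plan pays £1,995 − £598.50 = £1,396.50.
Bill 3, £11,865: 30% coinsurance on £11,865 = £3,559.50. Cost to owner: £3,559.50. OOP to date £6,837.20. Insurer: £11,865 − £3,559.50 = £8,305.50.

£8,305.50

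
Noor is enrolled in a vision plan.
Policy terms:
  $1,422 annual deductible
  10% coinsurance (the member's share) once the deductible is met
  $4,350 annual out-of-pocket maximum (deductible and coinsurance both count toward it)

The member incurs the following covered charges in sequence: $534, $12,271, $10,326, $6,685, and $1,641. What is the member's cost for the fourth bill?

$668.50

Bill 1, $534: all of it applies to the deductible. Member pays $534; OOP now $534.
Bill 2, $12,271: deductible takes $888, $11,383 remains; coinsurance $11,383 × 10% = $1,138.30. Cost to member: $2,026.30. OOP to date $2,560.30.
Bill 3, $10,326: deductible already satisfied, so member's share is 10% × $10,326 = $1,032.60. Cost to member: $1,032.60. OOP to date $3,592.90.
Bill 4, $6,685: 10% coinsurance on $6,685 = $668.50. Cost to member: $668.50. OOP to date $4,261.40.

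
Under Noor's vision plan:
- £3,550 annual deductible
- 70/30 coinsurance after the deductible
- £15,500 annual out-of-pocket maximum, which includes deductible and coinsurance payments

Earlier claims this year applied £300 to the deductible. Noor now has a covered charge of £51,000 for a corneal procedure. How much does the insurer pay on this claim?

Remaining deductible: £3,550 − £300 = £3,250.
After the £3,250 deductible portion, £51,000 − £3,250 = £47,750 is subject to coinsurance.
Member's 30% share of £47,750 is £14,325.
That puts the member's cost at £3,250 + £14,325 = £17,575 before any cap.
Adding £17,575 to the £300 already spent would give £17,875, which exceeds the £15,500 cap; the member pays just £15,500 − £300 = £15,200.
Insurer pays the balance: £51,000 − £15,200 = £35,800.

£35,800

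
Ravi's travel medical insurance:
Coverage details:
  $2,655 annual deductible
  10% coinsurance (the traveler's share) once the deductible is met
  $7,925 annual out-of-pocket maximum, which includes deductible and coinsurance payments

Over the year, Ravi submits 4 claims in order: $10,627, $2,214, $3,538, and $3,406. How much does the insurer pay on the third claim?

$3,184.20

Claim 1 ($10,627): $2,655 to deductible, leaving $7,972; coinsurance $7,972 × 10% = $797.20. Traveler owes $3,452.20 (running OOP $3,452.20). Insurer: $10,627 − $3,452.20 = $7,174.80.
Claim 2 ($2,214): deductible already satisfied, so traveler's share is 10% × $2,214 = $221.40. Traveler pays $221.40; OOP now $3,673.60. Plan pays $2,214 − $221.40 = $1,992.60.
Claim 3 ($3,538): deductible already satisfied, so traveler's share is 10% × $3,538 = $353.80. Traveler pays $353.80; OOP now $4,027.40. Plan pays $3,538 − $353.80 = $3,184.20.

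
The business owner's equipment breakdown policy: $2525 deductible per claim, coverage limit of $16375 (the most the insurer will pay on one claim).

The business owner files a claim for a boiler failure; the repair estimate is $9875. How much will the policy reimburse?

After the deductible, $9875 − $2525 = $7350 remains.
That's under the $16375 cap, so the insurer reimburses the full $7350.

$7350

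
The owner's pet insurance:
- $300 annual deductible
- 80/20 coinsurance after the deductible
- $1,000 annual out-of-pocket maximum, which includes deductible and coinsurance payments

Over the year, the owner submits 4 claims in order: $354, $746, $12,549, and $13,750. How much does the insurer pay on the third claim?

Claim 1 — $354: $300 finishes the deductible; $54 goes to coinsurance; coinsurance $54 × 20% = $10.80. Cost to owner: $310.80. OOP to date $310.80. Plan pays $354 − $310.80 = $43.20.
Claim 2 — $746: deductible already satisfied, so owner's share is 20% × $746 = $149.20. Cost to owner: $149.20. OOP to date $460. Insurer: $746 − $149.20 = $596.80.
Claim 3 — $12,549: 20% coinsurance on $12,549 = $2,509.80. That would push OOP to $2,969.80, over the $1,000 cap, so owner pays $1,000 − $460 = $540. Plan pays $12,549 − $540 = $12,009.

$12,009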